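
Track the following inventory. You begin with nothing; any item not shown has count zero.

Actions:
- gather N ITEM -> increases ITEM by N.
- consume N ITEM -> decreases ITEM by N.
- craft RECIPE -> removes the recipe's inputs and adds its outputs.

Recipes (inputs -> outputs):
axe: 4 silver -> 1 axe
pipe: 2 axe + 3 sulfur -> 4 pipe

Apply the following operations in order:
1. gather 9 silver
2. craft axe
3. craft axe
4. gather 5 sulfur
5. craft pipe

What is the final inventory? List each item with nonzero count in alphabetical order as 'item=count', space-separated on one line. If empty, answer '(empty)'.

Answer: pipe=4 silver=1 sulfur=2

Derivation:
After 1 (gather 9 silver): silver=9
After 2 (craft axe): axe=1 silver=5
After 3 (craft axe): axe=2 silver=1
After 4 (gather 5 sulfur): axe=2 silver=1 sulfur=5
After 5 (craft pipe): pipe=4 silver=1 sulfur=2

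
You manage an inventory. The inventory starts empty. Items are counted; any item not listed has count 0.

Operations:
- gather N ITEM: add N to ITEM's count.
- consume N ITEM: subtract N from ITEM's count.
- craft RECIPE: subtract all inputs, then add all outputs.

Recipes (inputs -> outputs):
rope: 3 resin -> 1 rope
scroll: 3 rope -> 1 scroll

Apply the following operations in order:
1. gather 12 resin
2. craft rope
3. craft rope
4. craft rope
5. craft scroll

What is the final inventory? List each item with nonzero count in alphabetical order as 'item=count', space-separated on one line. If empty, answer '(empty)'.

Answer: resin=3 scroll=1

Derivation:
After 1 (gather 12 resin): resin=12
After 2 (craft rope): resin=9 rope=1
After 3 (craft rope): resin=6 rope=2
After 4 (craft rope): resin=3 rope=3
After 5 (craft scroll): resin=3 scroll=1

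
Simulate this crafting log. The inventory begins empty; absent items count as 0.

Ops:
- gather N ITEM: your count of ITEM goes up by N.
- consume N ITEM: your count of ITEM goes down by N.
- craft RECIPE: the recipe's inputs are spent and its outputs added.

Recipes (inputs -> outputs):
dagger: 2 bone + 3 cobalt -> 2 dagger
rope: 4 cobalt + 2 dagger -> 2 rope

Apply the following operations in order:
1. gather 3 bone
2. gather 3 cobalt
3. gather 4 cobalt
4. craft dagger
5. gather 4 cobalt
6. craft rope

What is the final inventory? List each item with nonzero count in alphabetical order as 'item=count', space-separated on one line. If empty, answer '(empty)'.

After 1 (gather 3 bone): bone=3
After 2 (gather 3 cobalt): bone=3 cobalt=3
After 3 (gather 4 cobalt): bone=3 cobalt=7
After 4 (craft dagger): bone=1 cobalt=4 dagger=2
After 5 (gather 4 cobalt): bone=1 cobalt=8 dagger=2
After 6 (craft rope): bone=1 cobalt=4 rope=2

Answer: bone=1 cobalt=4 rope=2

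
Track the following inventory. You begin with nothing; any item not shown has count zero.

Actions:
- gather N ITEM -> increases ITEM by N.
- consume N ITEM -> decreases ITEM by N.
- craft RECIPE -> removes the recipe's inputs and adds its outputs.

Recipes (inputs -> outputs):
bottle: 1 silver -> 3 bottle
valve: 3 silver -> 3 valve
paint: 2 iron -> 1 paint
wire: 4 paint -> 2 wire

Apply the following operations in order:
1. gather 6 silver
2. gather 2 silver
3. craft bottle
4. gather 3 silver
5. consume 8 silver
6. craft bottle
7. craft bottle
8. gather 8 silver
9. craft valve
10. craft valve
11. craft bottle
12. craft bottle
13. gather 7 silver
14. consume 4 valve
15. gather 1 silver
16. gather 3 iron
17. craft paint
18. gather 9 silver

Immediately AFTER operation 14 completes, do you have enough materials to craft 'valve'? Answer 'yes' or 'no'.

Answer: yes

Derivation:
After 1 (gather 6 silver): silver=6
After 2 (gather 2 silver): silver=8
After 3 (craft bottle): bottle=3 silver=7
After 4 (gather 3 silver): bottle=3 silver=10
After 5 (consume 8 silver): bottle=3 silver=2
After 6 (craft bottle): bottle=6 silver=1
After 7 (craft bottle): bottle=9
After 8 (gather 8 silver): bottle=9 silver=8
After 9 (craft valve): bottle=9 silver=5 valve=3
After 10 (craft valve): bottle=9 silver=2 valve=6
After 11 (craft bottle): bottle=12 silver=1 valve=6
After 12 (craft bottle): bottle=15 valve=6
After 13 (gather 7 silver): bottle=15 silver=7 valve=6
After 14 (consume 4 valve): bottle=15 silver=7 valve=2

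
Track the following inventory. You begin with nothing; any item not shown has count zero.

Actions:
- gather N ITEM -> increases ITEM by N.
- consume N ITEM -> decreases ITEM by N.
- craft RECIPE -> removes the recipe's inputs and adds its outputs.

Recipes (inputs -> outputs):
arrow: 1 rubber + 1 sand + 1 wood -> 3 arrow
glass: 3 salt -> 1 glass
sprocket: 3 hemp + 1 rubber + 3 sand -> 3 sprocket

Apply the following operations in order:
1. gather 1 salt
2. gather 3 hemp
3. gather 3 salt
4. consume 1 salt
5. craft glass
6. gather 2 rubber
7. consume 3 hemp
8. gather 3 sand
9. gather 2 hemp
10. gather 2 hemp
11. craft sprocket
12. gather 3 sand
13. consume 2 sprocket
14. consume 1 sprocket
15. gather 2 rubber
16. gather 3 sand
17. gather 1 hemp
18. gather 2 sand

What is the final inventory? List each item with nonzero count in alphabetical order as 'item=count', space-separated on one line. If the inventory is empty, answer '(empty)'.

Answer: glass=1 hemp=2 rubber=3 sand=8

Derivation:
After 1 (gather 1 salt): salt=1
After 2 (gather 3 hemp): hemp=3 salt=1
After 3 (gather 3 salt): hemp=3 salt=4
After 4 (consume 1 salt): hemp=3 salt=3
After 5 (craft glass): glass=1 hemp=3
After 6 (gather 2 rubber): glass=1 hemp=3 rubber=2
After 7 (consume 3 hemp): glass=1 rubber=2
After 8 (gather 3 sand): glass=1 rubber=2 sand=3
After 9 (gather 2 hemp): glass=1 hemp=2 rubber=2 sand=3
After 10 (gather 2 hemp): glass=1 hemp=4 rubber=2 sand=3
After 11 (craft sprocket): glass=1 hemp=1 rubber=1 sprocket=3
After 12 (gather 3 sand): glass=1 hemp=1 rubber=1 sand=3 sprocket=3
After 13 (consume 2 sprocket): glass=1 hemp=1 rubber=1 sand=3 sprocket=1
After 14 (consume 1 sprocket): glass=1 hemp=1 rubber=1 sand=3
After 15 (gather 2 rubber): glass=1 hemp=1 rubber=3 sand=3
After 16 (gather 3 sand): glass=1 hemp=1 rubber=3 sand=6
After 17 (gather 1 hemp): glass=1 hemp=2 rubber=3 sand=6
After 18 (gather 2 sand): glass=1 hemp=2 rubber=3 sand=8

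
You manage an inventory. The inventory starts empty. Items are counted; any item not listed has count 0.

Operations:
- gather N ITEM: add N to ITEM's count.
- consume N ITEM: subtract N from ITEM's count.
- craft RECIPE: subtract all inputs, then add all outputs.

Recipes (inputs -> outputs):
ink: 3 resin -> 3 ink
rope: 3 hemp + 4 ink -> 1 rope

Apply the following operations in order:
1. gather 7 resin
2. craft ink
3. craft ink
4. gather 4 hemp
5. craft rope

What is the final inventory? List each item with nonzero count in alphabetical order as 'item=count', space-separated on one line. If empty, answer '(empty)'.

After 1 (gather 7 resin): resin=7
After 2 (craft ink): ink=3 resin=4
After 3 (craft ink): ink=6 resin=1
After 4 (gather 4 hemp): hemp=4 ink=6 resin=1
After 5 (craft rope): hemp=1 ink=2 resin=1 rope=1

Answer: hemp=1 ink=2 resin=1 rope=1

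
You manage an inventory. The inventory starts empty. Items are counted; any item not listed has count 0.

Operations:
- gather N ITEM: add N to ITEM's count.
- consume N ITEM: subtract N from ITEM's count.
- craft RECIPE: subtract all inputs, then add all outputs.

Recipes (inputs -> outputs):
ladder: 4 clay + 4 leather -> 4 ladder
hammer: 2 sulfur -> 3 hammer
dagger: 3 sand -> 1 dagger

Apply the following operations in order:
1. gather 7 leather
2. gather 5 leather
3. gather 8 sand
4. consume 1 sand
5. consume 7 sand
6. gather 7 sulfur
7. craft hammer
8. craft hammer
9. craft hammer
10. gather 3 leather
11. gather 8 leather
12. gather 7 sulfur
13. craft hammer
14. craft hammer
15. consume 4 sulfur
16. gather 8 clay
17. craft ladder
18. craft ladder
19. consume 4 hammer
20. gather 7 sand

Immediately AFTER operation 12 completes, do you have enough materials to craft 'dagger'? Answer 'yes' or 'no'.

After 1 (gather 7 leather): leather=7
After 2 (gather 5 leather): leather=12
After 3 (gather 8 sand): leather=12 sand=8
After 4 (consume 1 sand): leather=12 sand=7
After 5 (consume 7 sand): leather=12
After 6 (gather 7 sulfur): leather=12 sulfur=7
After 7 (craft hammer): hammer=3 leather=12 sulfur=5
After 8 (craft hammer): hammer=6 leather=12 sulfur=3
After 9 (craft hammer): hammer=9 leather=12 sulfur=1
After 10 (gather 3 leather): hammer=9 leather=15 sulfur=1
After 11 (gather 8 leather): hammer=9 leather=23 sulfur=1
After 12 (gather 7 sulfur): hammer=9 leather=23 sulfur=8

Answer: no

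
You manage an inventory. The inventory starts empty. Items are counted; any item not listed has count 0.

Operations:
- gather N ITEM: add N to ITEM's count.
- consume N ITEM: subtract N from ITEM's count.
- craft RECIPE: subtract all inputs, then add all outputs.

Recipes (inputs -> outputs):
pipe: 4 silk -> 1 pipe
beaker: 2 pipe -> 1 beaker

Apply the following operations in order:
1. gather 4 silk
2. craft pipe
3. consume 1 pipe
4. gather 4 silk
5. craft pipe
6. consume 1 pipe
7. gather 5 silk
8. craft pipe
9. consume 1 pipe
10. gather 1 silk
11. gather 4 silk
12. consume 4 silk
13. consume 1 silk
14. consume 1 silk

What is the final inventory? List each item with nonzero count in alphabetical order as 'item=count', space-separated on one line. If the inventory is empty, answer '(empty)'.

After 1 (gather 4 silk): silk=4
After 2 (craft pipe): pipe=1
After 3 (consume 1 pipe): (empty)
After 4 (gather 4 silk): silk=4
After 5 (craft pipe): pipe=1
After 6 (consume 1 pipe): (empty)
After 7 (gather 5 silk): silk=5
After 8 (craft pipe): pipe=1 silk=1
After 9 (consume 1 pipe): silk=1
After 10 (gather 1 silk): silk=2
After 11 (gather 4 silk): silk=6
After 12 (consume 4 silk): silk=2
After 13 (consume 1 silk): silk=1
After 14 (consume 1 silk): (empty)

Answer: (empty)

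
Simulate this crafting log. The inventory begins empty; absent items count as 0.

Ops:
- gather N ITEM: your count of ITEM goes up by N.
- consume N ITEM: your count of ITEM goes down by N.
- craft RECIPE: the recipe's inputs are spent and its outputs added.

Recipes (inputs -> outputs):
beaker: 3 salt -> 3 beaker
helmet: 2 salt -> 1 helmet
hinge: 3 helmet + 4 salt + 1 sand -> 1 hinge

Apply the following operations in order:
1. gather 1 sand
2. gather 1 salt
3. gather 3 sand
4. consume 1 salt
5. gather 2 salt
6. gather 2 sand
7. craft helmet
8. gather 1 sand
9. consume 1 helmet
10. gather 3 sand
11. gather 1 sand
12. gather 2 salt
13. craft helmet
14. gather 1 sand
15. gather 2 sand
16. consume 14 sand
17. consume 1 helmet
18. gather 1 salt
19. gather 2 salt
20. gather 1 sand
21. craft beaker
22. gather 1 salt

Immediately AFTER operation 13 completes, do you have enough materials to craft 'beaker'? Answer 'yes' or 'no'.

Answer: no

Derivation:
After 1 (gather 1 sand): sand=1
After 2 (gather 1 salt): salt=1 sand=1
After 3 (gather 3 sand): salt=1 sand=4
After 4 (consume 1 salt): sand=4
After 5 (gather 2 salt): salt=2 sand=4
After 6 (gather 2 sand): salt=2 sand=6
After 7 (craft helmet): helmet=1 sand=6
After 8 (gather 1 sand): helmet=1 sand=7
After 9 (consume 1 helmet): sand=7
After 10 (gather 3 sand): sand=10
After 11 (gather 1 sand): sand=11
After 12 (gather 2 salt): salt=2 sand=11
After 13 (craft helmet): helmet=1 sand=11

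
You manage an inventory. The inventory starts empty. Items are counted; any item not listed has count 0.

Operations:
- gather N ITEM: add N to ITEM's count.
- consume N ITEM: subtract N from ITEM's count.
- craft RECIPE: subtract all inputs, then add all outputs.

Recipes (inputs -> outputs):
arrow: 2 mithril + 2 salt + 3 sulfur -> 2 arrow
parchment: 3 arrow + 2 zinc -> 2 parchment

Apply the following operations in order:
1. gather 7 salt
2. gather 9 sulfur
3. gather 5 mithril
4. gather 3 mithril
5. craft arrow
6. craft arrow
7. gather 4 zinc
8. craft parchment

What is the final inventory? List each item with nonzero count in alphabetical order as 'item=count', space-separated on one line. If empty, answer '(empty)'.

After 1 (gather 7 salt): salt=7
After 2 (gather 9 sulfur): salt=7 sulfur=9
After 3 (gather 5 mithril): mithril=5 salt=7 sulfur=9
After 4 (gather 3 mithril): mithril=8 salt=7 sulfur=9
After 5 (craft arrow): arrow=2 mithril=6 salt=5 sulfur=6
After 6 (craft arrow): arrow=4 mithril=4 salt=3 sulfur=3
After 7 (gather 4 zinc): arrow=4 mithril=4 salt=3 sulfur=3 zinc=4
After 8 (craft parchment): arrow=1 mithril=4 parchment=2 salt=3 sulfur=3 zinc=2

Answer: arrow=1 mithril=4 parchment=2 salt=3 sulfur=3 zinc=2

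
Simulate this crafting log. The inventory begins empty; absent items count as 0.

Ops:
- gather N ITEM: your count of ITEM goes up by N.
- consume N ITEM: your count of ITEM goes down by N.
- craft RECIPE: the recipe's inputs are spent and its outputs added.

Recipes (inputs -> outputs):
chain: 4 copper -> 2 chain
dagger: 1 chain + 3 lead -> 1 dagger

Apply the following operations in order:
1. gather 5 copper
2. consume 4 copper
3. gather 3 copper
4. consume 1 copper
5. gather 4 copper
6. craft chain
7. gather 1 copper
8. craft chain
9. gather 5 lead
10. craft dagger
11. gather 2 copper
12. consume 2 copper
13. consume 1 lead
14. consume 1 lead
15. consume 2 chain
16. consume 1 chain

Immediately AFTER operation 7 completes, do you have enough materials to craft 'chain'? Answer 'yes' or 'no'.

After 1 (gather 5 copper): copper=5
After 2 (consume 4 copper): copper=1
After 3 (gather 3 copper): copper=4
After 4 (consume 1 copper): copper=3
After 5 (gather 4 copper): copper=7
After 6 (craft chain): chain=2 copper=3
After 7 (gather 1 copper): chain=2 copper=4

Answer: yes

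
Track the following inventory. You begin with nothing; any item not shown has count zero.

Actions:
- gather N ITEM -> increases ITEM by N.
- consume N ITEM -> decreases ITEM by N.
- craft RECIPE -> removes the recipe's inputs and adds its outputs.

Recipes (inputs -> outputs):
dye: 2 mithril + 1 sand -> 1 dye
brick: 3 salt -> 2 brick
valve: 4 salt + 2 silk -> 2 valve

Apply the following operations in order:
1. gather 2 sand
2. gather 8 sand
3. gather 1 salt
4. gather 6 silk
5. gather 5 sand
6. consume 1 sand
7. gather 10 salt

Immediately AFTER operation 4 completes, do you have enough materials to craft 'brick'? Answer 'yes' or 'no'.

Answer: no

Derivation:
After 1 (gather 2 sand): sand=2
After 2 (gather 8 sand): sand=10
After 3 (gather 1 salt): salt=1 sand=10
After 4 (gather 6 silk): salt=1 sand=10 silk=6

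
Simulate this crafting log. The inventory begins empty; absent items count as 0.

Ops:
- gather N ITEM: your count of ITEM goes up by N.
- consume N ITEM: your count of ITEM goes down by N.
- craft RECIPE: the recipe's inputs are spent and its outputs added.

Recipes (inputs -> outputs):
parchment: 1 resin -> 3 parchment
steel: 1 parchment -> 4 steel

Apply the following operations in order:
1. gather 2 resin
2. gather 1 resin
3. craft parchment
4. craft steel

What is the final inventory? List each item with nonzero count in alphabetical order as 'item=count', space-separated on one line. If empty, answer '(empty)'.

Answer: parchment=2 resin=2 steel=4

Derivation:
After 1 (gather 2 resin): resin=2
After 2 (gather 1 resin): resin=3
After 3 (craft parchment): parchment=3 resin=2
After 4 (craft steel): parchment=2 resin=2 steel=4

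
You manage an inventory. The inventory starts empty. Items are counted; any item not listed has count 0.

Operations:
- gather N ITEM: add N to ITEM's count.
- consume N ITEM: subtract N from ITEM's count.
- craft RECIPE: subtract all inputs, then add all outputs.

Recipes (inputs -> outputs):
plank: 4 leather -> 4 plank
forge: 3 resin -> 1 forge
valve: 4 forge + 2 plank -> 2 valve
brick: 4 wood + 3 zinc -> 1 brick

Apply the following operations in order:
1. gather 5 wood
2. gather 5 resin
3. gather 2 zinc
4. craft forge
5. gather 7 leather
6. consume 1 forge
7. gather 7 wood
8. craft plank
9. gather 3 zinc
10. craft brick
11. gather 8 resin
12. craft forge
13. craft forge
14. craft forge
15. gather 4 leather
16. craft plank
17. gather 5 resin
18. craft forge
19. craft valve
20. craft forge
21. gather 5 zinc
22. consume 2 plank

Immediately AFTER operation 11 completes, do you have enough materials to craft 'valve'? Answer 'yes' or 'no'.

Answer: no

Derivation:
After 1 (gather 5 wood): wood=5
After 2 (gather 5 resin): resin=5 wood=5
After 3 (gather 2 zinc): resin=5 wood=5 zinc=2
After 4 (craft forge): forge=1 resin=2 wood=5 zinc=2
After 5 (gather 7 leather): forge=1 leather=7 resin=2 wood=5 zinc=2
After 6 (consume 1 forge): leather=7 resin=2 wood=5 zinc=2
After 7 (gather 7 wood): leather=7 resin=2 wood=12 zinc=2
After 8 (craft plank): leather=3 plank=4 resin=2 wood=12 zinc=2
After 9 (gather 3 zinc): leather=3 plank=4 resin=2 wood=12 zinc=5
After 10 (craft brick): brick=1 leather=3 plank=4 resin=2 wood=8 zinc=2
After 11 (gather 8 resin): brick=1 leather=3 plank=4 resin=10 wood=8 zinc=2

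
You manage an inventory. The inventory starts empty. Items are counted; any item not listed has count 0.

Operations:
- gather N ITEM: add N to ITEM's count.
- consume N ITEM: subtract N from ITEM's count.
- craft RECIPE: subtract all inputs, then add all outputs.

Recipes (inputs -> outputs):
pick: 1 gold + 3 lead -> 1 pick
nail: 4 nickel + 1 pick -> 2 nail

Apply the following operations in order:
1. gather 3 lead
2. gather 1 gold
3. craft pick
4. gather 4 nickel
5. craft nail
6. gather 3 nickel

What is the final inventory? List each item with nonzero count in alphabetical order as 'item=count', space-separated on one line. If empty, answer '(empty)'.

Answer: nail=2 nickel=3

Derivation:
After 1 (gather 3 lead): lead=3
After 2 (gather 1 gold): gold=1 lead=3
After 3 (craft pick): pick=1
After 4 (gather 4 nickel): nickel=4 pick=1
After 5 (craft nail): nail=2
After 6 (gather 3 nickel): nail=2 nickel=3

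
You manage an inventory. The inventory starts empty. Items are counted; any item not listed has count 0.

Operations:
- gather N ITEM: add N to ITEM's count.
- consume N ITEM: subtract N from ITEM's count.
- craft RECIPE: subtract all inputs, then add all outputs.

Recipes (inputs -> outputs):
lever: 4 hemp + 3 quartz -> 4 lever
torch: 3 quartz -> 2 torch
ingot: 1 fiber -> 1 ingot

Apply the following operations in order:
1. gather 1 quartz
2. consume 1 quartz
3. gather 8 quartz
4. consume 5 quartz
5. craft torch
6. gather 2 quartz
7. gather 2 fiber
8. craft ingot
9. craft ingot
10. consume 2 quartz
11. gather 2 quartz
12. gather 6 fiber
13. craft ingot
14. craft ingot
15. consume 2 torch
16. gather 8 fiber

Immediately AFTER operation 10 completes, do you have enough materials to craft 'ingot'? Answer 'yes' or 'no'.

After 1 (gather 1 quartz): quartz=1
After 2 (consume 1 quartz): (empty)
After 3 (gather 8 quartz): quartz=8
After 4 (consume 5 quartz): quartz=3
After 5 (craft torch): torch=2
After 6 (gather 2 quartz): quartz=2 torch=2
After 7 (gather 2 fiber): fiber=2 quartz=2 torch=2
After 8 (craft ingot): fiber=1 ingot=1 quartz=2 torch=2
After 9 (craft ingot): ingot=2 quartz=2 torch=2
After 10 (consume 2 quartz): ingot=2 torch=2

Answer: no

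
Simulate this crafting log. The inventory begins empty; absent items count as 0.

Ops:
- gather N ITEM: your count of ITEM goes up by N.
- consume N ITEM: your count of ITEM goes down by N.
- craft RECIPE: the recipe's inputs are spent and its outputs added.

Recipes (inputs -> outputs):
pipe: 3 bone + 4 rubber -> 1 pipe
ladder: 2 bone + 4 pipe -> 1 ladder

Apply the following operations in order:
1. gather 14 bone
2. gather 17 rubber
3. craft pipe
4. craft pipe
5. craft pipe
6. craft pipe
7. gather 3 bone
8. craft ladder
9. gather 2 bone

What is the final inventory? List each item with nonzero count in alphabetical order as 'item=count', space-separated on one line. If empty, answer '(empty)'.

Answer: bone=5 ladder=1 rubber=1

Derivation:
After 1 (gather 14 bone): bone=14
After 2 (gather 17 rubber): bone=14 rubber=17
After 3 (craft pipe): bone=11 pipe=1 rubber=13
After 4 (craft pipe): bone=8 pipe=2 rubber=9
After 5 (craft pipe): bone=5 pipe=3 rubber=5
After 6 (craft pipe): bone=2 pipe=4 rubber=1
After 7 (gather 3 bone): bone=5 pipe=4 rubber=1
After 8 (craft ladder): bone=3 ladder=1 rubber=1
After 9 (gather 2 bone): bone=5 ladder=1 rubber=1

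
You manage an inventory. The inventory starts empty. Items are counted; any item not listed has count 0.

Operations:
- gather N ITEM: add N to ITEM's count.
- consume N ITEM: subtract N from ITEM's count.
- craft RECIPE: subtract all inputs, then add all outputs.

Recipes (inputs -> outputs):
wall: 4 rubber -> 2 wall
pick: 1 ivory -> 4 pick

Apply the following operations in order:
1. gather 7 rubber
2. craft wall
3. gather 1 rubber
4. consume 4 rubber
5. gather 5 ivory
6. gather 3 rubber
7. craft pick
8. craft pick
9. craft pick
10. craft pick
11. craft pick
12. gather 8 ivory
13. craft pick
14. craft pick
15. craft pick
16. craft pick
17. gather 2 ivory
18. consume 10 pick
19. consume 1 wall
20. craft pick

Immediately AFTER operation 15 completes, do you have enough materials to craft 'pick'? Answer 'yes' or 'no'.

Answer: yes

Derivation:
After 1 (gather 7 rubber): rubber=7
After 2 (craft wall): rubber=3 wall=2
After 3 (gather 1 rubber): rubber=4 wall=2
After 4 (consume 4 rubber): wall=2
After 5 (gather 5 ivory): ivory=5 wall=2
After 6 (gather 3 rubber): ivory=5 rubber=3 wall=2
After 7 (craft pick): ivory=4 pick=4 rubber=3 wall=2
After 8 (craft pick): ivory=3 pick=8 rubber=3 wall=2
After 9 (craft pick): ivory=2 pick=12 rubber=3 wall=2
After 10 (craft pick): ivory=1 pick=16 rubber=3 wall=2
After 11 (craft pick): pick=20 rubber=3 wall=2
After 12 (gather 8 ivory): ivory=8 pick=20 rubber=3 wall=2
After 13 (craft pick): ivory=7 pick=24 rubber=3 wall=2
After 14 (craft pick): ivory=6 pick=28 rubber=3 wall=2
After 15 (craft pick): ivory=5 pick=32 rubber=3 wall=2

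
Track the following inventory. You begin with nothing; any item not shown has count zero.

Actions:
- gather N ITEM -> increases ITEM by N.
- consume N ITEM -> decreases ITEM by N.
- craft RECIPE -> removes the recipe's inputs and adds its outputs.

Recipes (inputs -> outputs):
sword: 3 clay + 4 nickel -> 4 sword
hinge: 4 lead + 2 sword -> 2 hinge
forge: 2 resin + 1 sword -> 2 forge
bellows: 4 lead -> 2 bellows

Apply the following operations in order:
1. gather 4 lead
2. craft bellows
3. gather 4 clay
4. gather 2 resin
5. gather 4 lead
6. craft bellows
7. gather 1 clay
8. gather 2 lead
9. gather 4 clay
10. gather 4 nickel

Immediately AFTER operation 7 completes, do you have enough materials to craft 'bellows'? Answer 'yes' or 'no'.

Answer: no

Derivation:
After 1 (gather 4 lead): lead=4
After 2 (craft bellows): bellows=2
After 3 (gather 4 clay): bellows=2 clay=4
After 4 (gather 2 resin): bellows=2 clay=4 resin=2
After 5 (gather 4 lead): bellows=2 clay=4 lead=4 resin=2
After 6 (craft bellows): bellows=4 clay=4 resin=2
After 7 (gather 1 clay): bellows=4 clay=5 resin=2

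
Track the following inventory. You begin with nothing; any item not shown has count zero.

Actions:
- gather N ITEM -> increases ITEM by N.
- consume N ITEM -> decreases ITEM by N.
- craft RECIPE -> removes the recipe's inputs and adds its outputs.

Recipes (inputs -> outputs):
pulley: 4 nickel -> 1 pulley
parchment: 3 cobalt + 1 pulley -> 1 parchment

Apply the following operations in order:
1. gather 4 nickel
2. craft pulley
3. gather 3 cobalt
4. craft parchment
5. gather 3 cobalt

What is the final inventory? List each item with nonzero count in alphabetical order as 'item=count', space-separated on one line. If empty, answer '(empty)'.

After 1 (gather 4 nickel): nickel=4
After 2 (craft pulley): pulley=1
After 3 (gather 3 cobalt): cobalt=3 pulley=1
After 4 (craft parchment): parchment=1
After 5 (gather 3 cobalt): cobalt=3 parchment=1

Answer: cobalt=3 parchment=1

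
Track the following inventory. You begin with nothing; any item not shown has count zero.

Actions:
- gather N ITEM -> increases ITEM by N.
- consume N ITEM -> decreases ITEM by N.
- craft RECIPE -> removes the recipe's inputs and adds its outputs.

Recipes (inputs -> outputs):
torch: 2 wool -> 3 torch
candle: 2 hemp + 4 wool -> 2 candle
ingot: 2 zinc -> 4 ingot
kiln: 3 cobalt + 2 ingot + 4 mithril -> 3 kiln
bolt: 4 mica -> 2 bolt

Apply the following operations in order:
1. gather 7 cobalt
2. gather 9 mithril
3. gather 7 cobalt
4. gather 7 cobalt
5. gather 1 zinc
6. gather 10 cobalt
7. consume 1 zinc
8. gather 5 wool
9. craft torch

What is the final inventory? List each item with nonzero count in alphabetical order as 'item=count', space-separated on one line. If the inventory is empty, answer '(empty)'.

Answer: cobalt=31 mithril=9 torch=3 wool=3

Derivation:
After 1 (gather 7 cobalt): cobalt=7
After 2 (gather 9 mithril): cobalt=7 mithril=9
After 3 (gather 7 cobalt): cobalt=14 mithril=9
After 4 (gather 7 cobalt): cobalt=21 mithril=9
After 5 (gather 1 zinc): cobalt=21 mithril=9 zinc=1
After 6 (gather 10 cobalt): cobalt=31 mithril=9 zinc=1
After 7 (consume 1 zinc): cobalt=31 mithril=9
After 8 (gather 5 wool): cobalt=31 mithril=9 wool=5
After 9 (craft torch): cobalt=31 mithril=9 torch=3 wool=3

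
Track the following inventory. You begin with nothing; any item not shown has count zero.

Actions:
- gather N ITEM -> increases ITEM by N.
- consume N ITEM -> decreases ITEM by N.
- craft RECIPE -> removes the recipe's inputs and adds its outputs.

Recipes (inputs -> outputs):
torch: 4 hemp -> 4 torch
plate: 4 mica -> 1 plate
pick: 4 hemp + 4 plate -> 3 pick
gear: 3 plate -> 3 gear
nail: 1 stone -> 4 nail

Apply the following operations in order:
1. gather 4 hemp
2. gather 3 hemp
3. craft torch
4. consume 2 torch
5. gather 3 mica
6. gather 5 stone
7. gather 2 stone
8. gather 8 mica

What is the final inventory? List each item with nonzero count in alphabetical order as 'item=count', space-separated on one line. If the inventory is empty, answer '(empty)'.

After 1 (gather 4 hemp): hemp=4
After 2 (gather 3 hemp): hemp=7
After 3 (craft torch): hemp=3 torch=4
After 4 (consume 2 torch): hemp=3 torch=2
After 5 (gather 3 mica): hemp=3 mica=3 torch=2
After 6 (gather 5 stone): hemp=3 mica=3 stone=5 torch=2
After 7 (gather 2 stone): hemp=3 mica=3 stone=7 torch=2
After 8 (gather 8 mica): hemp=3 mica=11 stone=7 torch=2

Answer: hemp=3 mica=11 stone=7 torch=2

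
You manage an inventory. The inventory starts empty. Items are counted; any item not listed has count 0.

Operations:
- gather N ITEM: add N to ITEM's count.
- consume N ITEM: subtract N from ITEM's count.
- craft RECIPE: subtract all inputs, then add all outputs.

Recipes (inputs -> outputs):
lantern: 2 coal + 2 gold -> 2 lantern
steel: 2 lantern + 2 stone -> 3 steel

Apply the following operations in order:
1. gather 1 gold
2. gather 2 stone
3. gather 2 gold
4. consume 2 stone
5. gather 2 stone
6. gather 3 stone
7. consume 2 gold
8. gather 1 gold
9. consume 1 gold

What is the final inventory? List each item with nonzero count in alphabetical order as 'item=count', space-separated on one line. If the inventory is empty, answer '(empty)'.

Answer: gold=1 stone=5

Derivation:
After 1 (gather 1 gold): gold=1
After 2 (gather 2 stone): gold=1 stone=2
After 3 (gather 2 gold): gold=3 stone=2
After 4 (consume 2 stone): gold=3
After 5 (gather 2 stone): gold=3 stone=2
After 6 (gather 3 stone): gold=3 stone=5
After 7 (consume 2 gold): gold=1 stone=5
After 8 (gather 1 gold): gold=2 stone=5
After 9 (consume 1 gold): gold=1 stone=5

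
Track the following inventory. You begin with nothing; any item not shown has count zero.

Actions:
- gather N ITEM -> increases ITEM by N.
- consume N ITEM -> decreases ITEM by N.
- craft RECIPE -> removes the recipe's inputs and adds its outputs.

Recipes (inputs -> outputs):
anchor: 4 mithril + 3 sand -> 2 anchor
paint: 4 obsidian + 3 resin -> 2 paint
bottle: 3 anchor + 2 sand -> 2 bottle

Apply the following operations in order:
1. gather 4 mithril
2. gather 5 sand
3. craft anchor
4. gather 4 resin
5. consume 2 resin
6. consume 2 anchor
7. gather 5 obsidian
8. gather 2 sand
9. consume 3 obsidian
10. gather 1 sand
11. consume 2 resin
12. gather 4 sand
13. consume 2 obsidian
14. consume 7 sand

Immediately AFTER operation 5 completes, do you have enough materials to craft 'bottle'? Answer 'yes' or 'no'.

Answer: no

Derivation:
After 1 (gather 4 mithril): mithril=4
After 2 (gather 5 sand): mithril=4 sand=5
After 3 (craft anchor): anchor=2 sand=2
After 4 (gather 4 resin): anchor=2 resin=4 sand=2
After 5 (consume 2 resin): anchor=2 resin=2 sand=2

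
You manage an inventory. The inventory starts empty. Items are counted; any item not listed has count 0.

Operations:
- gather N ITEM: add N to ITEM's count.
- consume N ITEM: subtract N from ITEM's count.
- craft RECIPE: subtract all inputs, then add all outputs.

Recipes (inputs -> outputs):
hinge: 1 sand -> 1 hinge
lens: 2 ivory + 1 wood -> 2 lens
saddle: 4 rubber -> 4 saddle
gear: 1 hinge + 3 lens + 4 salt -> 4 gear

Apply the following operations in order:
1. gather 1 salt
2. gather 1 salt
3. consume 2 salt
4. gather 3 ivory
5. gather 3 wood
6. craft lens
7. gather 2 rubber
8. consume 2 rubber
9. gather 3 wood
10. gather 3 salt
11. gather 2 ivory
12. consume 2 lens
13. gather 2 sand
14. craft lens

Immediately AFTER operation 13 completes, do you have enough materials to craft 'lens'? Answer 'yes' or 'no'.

Answer: yes

Derivation:
After 1 (gather 1 salt): salt=1
After 2 (gather 1 salt): salt=2
After 3 (consume 2 salt): (empty)
After 4 (gather 3 ivory): ivory=3
After 5 (gather 3 wood): ivory=3 wood=3
After 6 (craft lens): ivory=1 lens=2 wood=2
After 7 (gather 2 rubber): ivory=1 lens=2 rubber=2 wood=2
After 8 (consume 2 rubber): ivory=1 lens=2 wood=2
After 9 (gather 3 wood): ivory=1 lens=2 wood=5
After 10 (gather 3 salt): ivory=1 lens=2 salt=3 wood=5
After 11 (gather 2 ivory): ivory=3 lens=2 salt=3 wood=5
After 12 (consume 2 lens): ivory=3 salt=3 wood=5
After 13 (gather 2 sand): ivory=3 salt=3 sand=2 wood=5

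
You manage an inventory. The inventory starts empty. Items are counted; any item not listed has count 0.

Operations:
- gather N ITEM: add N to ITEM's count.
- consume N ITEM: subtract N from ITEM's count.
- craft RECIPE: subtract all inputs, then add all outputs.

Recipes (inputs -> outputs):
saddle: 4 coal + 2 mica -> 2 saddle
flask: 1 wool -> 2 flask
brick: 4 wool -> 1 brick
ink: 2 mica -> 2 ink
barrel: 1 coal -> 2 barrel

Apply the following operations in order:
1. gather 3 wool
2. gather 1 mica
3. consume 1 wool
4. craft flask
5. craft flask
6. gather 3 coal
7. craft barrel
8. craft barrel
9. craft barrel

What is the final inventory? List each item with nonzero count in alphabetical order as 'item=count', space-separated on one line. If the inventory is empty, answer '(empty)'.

After 1 (gather 3 wool): wool=3
After 2 (gather 1 mica): mica=1 wool=3
After 3 (consume 1 wool): mica=1 wool=2
After 4 (craft flask): flask=2 mica=1 wool=1
After 5 (craft flask): flask=4 mica=1
After 6 (gather 3 coal): coal=3 flask=4 mica=1
After 7 (craft barrel): barrel=2 coal=2 flask=4 mica=1
After 8 (craft barrel): barrel=4 coal=1 flask=4 mica=1
After 9 (craft barrel): barrel=6 flask=4 mica=1

Answer: barrel=6 flask=4 mica=1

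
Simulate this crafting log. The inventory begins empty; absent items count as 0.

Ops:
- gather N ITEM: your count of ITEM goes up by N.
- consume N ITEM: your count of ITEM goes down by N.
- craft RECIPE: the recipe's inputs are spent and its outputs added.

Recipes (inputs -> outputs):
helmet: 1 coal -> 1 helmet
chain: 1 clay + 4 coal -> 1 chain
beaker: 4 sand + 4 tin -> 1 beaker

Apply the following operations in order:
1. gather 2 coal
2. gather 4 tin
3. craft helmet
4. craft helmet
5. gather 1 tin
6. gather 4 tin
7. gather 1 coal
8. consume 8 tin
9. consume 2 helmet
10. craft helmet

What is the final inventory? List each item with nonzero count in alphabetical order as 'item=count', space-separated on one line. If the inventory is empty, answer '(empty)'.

Answer: helmet=1 tin=1

Derivation:
After 1 (gather 2 coal): coal=2
After 2 (gather 4 tin): coal=2 tin=4
After 3 (craft helmet): coal=1 helmet=1 tin=4
After 4 (craft helmet): helmet=2 tin=4
After 5 (gather 1 tin): helmet=2 tin=5
After 6 (gather 4 tin): helmet=2 tin=9
After 7 (gather 1 coal): coal=1 helmet=2 tin=9
After 8 (consume 8 tin): coal=1 helmet=2 tin=1
After 9 (consume 2 helmet): coal=1 tin=1
After 10 (craft helmet): helmet=1 tin=1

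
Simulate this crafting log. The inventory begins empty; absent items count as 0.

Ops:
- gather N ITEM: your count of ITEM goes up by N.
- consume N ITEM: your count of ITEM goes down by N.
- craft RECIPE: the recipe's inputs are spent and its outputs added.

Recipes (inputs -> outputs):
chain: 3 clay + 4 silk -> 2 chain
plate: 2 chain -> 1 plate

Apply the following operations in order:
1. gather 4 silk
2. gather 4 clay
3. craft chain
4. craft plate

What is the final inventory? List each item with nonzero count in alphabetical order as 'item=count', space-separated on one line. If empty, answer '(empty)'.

Answer: clay=1 plate=1

Derivation:
After 1 (gather 4 silk): silk=4
After 2 (gather 4 clay): clay=4 silk=4
After 3 (craft chain): chain=2 clay=1
After 4 (craft plate): clay=1 plate=1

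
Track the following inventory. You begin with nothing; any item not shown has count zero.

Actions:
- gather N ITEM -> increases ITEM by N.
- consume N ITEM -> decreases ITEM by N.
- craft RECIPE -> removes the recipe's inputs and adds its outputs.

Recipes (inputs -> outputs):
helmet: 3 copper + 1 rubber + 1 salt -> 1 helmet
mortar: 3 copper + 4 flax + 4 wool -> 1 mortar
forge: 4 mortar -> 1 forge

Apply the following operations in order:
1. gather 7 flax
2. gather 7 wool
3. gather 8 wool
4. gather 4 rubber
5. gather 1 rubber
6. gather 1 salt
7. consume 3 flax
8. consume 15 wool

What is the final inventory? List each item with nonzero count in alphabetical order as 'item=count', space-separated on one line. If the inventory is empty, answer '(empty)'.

Answer: flax=4 rubber=5 salt=1

Derivation:
After 1 (gather 7 flax): flax=7
After 2 (gather 7 wool): flax=7 wool=7
After 3 (gather 8 wool): flax=7 wool=15
After 4 (gather 4 rubber): flax=7 rubber=4 wool=15
After 5 (gather 1 rubber): flax=7 rubber=5 wool=15
After 6 (gather 1 salt): flax=7 rubber=5 salt=1 wool=15
After 7 (consume 3 flax): flax=4 rubber=5 salt=1 wool=15
After 8 (consume 15 wool): flax=4 rubber=5 salt=1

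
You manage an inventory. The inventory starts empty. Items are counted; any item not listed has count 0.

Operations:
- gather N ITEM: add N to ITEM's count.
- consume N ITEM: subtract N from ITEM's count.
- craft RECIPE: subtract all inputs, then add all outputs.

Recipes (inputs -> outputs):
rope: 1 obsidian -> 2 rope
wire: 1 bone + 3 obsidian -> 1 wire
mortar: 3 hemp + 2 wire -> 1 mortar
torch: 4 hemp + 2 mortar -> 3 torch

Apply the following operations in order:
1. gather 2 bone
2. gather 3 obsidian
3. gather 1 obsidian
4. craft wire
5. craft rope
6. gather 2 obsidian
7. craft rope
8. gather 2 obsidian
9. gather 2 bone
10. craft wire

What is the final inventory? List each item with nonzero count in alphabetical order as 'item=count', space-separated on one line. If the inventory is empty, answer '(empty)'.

After 1 (gather 2 bone): bone=2
After 2 (gather 3 obsidian): bone=2 obsidian=3
After 3 (gather 1 obsidian): bone=2 obsidian=4
After 4 (craft wire): bone=1 obsidian=1 wire=1
After 5 (craft rope): bone=1 rope=2 wire=1
After 6 (gather 2 obsidian): bone=1 obsidian=2 rope=2 wire=1
After 7 (craft rope): bone=1 obsidian=1 rope=4 wire=1
After 8 (gather 2 obsidian): bone=1 obsidian=3 rope=4 wire=1
After 9 (gather 2 bone): bone=3 obsidian=3 rope=4 wire=1
After 10 (craft wire): bone=2 rope=4 wire=2

Answer: bone=2 rope=4 wire=2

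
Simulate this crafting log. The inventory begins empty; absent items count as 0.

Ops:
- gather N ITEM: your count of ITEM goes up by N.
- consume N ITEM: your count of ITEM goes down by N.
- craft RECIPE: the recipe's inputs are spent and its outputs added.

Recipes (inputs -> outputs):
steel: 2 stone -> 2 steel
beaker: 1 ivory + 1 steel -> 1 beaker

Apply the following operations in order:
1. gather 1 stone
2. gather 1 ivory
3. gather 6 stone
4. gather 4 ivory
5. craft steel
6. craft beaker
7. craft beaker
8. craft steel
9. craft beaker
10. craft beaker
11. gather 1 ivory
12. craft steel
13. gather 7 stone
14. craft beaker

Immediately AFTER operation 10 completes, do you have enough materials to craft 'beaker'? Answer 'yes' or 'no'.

Answer: no

Derivation:
After 1 (gather 1 stone): stone=1
After 2 (gather 1 ivory): ivory=1 stone=1
After 3 (gather 6 stone): ivory=1 stone=7
After 4 (gather 4 ivory): ivory=5 stone=7
After 5 (craft steel): ivory=5 steel=2 stone=5
After 6 (craft beaker): beaker=1 ivory=4 steel=1 stone=5
After 7 (craft beaker): beaker=2 ivory=3 stone=5
After 8 (craft steel): beaker=2 ivory=3 steel=2 stone=3
After 9 (craft beaker): beaker=3 ivory=2 steel=1 stone=3
After 10 (craft beaker): beaker=4 ivory=1 stone=3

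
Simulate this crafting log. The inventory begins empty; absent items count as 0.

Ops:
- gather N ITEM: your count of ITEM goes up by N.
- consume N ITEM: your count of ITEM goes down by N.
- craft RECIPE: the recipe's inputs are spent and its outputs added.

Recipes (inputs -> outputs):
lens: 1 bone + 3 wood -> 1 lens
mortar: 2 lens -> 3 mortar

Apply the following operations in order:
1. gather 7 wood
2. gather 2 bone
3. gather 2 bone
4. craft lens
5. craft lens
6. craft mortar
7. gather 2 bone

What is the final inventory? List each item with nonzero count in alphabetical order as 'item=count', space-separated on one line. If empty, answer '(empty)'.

After 1 (gather 7 wood): wood=7
After 2 (gather 2 bone): bone=2 wood=7
After 3 (gather 2 bone): bone=4 wood=7
After 4 (craft lens): bone=3 lens=1 wood=4
After 5 (craft lens): bone=2 lens=2 wood=1
After 6 (craft mortar): bone=2 mortar=3 wood=1
After 7 (gather 2 bone): bone=4 mortar=3 wood=1

Answer: bone=4 mortar=3 wood=1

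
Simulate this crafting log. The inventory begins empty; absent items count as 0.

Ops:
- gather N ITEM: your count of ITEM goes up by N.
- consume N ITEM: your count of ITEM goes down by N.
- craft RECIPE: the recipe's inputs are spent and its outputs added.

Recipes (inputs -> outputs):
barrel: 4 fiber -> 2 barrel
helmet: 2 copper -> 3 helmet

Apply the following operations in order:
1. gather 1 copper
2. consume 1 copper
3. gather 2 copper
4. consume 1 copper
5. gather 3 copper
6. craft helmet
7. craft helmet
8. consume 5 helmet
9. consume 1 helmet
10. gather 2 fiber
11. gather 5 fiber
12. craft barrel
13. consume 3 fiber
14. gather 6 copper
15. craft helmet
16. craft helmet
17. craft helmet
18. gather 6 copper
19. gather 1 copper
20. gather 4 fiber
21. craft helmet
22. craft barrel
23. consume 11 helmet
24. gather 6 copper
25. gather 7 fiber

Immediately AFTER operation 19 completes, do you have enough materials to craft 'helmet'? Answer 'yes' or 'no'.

Answer: yes

Derivation:
After 1 (gather 1 copper): copper=1
After 2 (consume 1 copper): (empty)
After 3 (gather 2 copper): copper=2
After 4 (consume 1 copper): copper=1
After 5 (gather 3 copper): copper=4
After 6 (craft helmet): copper=2 helmet=3
After 7 (craft helmet): helmet=6
After 8 (consume 5 helmet): helmet=1
After 9 (consume 1 helmet): (empty)
After 10 (gather 2 fiber): fiber=2
After 11 (gather 5 fiber): fiber=7
After 12 (craft barrel): barrel=2 fiber=3
After 13 (consume 3 fiber): barrel=2
After 14 (gather 6 copper): barrel=2 copper=6
After 15 (craft helmet): barrel=2 copper=4 helmet=3
After 16 (craft helmet): barrel=2 copper=2 helmet=6
After 17 (craft helmet): barrel=2 helmet=9
After 18 (gather 6 copper): barrel=2 copper=6 helmet=9
After 19 (gather 1 copper): barrel=2 copper=7 helmet=9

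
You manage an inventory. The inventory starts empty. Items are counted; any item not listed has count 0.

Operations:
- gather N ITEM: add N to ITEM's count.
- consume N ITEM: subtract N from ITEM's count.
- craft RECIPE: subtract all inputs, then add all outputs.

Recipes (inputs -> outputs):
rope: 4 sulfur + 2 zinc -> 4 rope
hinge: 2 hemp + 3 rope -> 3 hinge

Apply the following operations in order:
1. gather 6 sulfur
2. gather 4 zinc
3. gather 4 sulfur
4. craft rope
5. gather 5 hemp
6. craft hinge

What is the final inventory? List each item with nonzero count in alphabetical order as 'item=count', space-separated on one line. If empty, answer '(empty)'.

After 1 (gather 6 sulfur): sulfur=6
After 2 (gather 4 zinc): sulfur=6 zinc=4
After 3 (gather 4 sulfur): sulfur=10 zinc=4
After 4 (craft rope): rope=4 sulfur=6 zinc=2
After 5 (gather 5 hemp): hemp=5 rope=4 sulfur=6 zinc=2
After 6 (craft hinge): hemp=3 hinge=3 rope=1 sulfur=6 zinc=2

Answer: hemp=3 hinge=3 rope=1 sulfur=6 zinc=2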